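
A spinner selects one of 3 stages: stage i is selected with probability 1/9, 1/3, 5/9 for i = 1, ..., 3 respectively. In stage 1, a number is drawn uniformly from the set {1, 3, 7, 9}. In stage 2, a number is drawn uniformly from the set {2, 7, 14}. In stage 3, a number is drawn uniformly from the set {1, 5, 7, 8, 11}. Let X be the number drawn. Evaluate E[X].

E[X | stage 1] = (1+3+7+9)/4 = 5.
E[X | stage 2] = (2+7+14)/3 = 23/3.
E[X | stage 3] = (1+5+7+8+11)/5 = 32/5.
By the law of total expectation,
E[X] = (1/9)·(5) + (1/3)·(23/3) + (5/9)·(32/5) = 20/3.

20/3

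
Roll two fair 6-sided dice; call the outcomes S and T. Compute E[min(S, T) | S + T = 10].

P(S + T = 10) = 1/12.
Summing min(S,T)·P(x,y) over outcomes with S + T = 10 gives 13/36.
E[min(S, T) | S + T = 10] = (13/36) / (1/12) = 13/3.

13/3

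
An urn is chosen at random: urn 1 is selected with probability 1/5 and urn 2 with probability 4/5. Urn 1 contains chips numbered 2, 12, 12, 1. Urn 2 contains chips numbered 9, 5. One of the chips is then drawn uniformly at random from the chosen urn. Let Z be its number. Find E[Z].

E[Z | urn 1] = (2+12+12+1)/4 = 27/4.
E[Z | urn 2] = (9+5)/2 = 7.
E[Z] = (1/5)·(27/4) + (4/5)·(7) = 139/20.

139/20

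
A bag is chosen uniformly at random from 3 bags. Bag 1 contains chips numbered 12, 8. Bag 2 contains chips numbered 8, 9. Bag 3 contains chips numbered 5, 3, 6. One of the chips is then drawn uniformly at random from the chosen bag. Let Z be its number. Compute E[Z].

E[Z | bag 1] = (12+8)/2 = 10.
E[Z | bag 2] = (8+9)/2 = 17/2.
E[Z | bag 3] = (5+3+6)/3 = 14/3.
By the law of total expectation,
E[Z] = (1/3)·(10) + (1/3)·(17/2) + (1/3)·(14/3) = 139/18.

139/18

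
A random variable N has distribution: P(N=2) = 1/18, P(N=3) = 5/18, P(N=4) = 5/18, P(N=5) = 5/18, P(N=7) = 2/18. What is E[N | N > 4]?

P(N > 4) = 7/18.
Σ over the event: 5·5/18 + 7·1/9 = 13/6.
E[N | N > 4] = (13/6) / (7/18) = 39/7.

39/7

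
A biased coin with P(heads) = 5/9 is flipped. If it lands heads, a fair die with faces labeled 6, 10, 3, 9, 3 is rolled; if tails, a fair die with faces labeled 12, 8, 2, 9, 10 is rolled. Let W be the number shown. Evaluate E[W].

E[W | heads] = (6+10+3+9+3)/5 = 31/5.
E[W | tails] = (12+8+2+9+10)/5 = 41/5.
E[W] = (5/9)·(31/5) + (4/9)·(41/5) = 319/45.

319/45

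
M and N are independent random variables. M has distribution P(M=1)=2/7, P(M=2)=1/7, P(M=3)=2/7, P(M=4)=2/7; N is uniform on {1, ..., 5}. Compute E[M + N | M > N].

57/11

P(M > N) = 11/35.
Summing (M+N)·P(x,y) over outcomes with M > N gives 57/35.
E[M + N | M > N] = (57/35) / (11/35) = 57/11.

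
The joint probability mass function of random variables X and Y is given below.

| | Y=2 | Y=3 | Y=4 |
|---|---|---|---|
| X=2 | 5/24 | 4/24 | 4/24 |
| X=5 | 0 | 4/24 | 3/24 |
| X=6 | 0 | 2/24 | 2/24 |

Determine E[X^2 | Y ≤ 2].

P(Y ≤ 2) = 5/24.
Σ X^2·P over the event = 4·(5/24) = 5/6.
E[X^2 | Y ≤ 2] = (5/6) / (5/24) = 4.

4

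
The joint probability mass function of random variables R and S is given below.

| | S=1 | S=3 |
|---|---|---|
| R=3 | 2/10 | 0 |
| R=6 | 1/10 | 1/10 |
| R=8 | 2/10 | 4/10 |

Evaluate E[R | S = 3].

P(S = 3) = 1/2.
Σ R·P over the event = 6·(1/10) + 8·(4/10) = 19/5.
E[R | S = 3] = (19/5) / (1/2) = 38/5.

38/5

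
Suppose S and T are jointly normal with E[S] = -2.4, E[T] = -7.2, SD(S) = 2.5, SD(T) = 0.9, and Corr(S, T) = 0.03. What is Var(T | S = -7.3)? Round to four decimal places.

0.8093

Var(T | S=x) = (1 − ρ²)·σ_T².
Var(T | S=-7.3) = (0.9)²·(1 − (0.03)²) = 0.81·0.9991 = 0.8093.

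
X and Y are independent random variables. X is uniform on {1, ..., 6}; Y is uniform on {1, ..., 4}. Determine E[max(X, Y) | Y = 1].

Outcomes with Y = 1: (1,1), (2,1), (3,1), (4,1), (5,1), (6,1), each with probability 1/24.
E[max(X, Y) | Y = 1] = (1 + 2 + 3 + 4 + 5 + 6) / 6 = 7/2.

7/2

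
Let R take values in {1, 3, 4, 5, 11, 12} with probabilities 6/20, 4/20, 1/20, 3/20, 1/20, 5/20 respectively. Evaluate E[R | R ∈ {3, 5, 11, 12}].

P(R ∈ {3, 5, 11, 12}) = 13/20.
Σ over the event: 3·1/5 + 5·3/20 + 11·1/20 + 12·1/4 = 49/10.
E[R | R ∈ {3, 5, 11, 12}] = (49/10) / (13/20) = 98/13.

98/13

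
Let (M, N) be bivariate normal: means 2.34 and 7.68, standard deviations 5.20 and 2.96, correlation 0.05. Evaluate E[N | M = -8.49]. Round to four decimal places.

The regression of N on M has slope ρ·σ_N/σ_M and passes through (μ_M, μ_N).
E[N | M=-8.49] = 7.68 + (0.05)·(2.96/5.20)·(-8.49 − (2.34)) = 7.68 + (0.028462)·(-10.83) = 7.3718.

7.3718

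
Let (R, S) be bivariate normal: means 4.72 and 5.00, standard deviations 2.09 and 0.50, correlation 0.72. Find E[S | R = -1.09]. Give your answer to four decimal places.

The regression of S on R has slope ρ·σ_S/σ_R and passes through (μ_R, μ_S).
E[S | R=-1.09] = 5.00 + (0.72)·(0.50/2.09)·(-1.09 − (4.72)) = 5.00 + (0.17225)·(-5.81) = 3.9992.

3.9992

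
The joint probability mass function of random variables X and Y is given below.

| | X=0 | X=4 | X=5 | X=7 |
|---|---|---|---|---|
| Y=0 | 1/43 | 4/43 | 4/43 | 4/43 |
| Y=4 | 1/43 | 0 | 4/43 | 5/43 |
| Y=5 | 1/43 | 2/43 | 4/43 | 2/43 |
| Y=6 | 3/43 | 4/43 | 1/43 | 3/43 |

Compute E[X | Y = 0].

P(Y = 0) = 13/43.
Σ X·P over the event = 0·(1/43) + 4·(4/43) + 5·(4/43) + 7·(4/43) = 64/43.
E[X | Y = 0] = (64/43) / (13/43) = 64/13.

64/13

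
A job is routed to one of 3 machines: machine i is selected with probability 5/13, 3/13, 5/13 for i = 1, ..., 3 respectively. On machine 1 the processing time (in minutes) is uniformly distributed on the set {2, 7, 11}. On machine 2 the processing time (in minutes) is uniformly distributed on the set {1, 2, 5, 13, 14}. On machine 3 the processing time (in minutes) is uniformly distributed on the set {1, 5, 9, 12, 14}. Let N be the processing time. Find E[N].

E[N | machine 1] = (2+7+11)/3 = 20/3.
E[N | machine 2] = (1+2+5+13+14)/5 = 7.
E[N | machine 3] = (1+5+9+12+14)/5 = 41/5.
By the law of total expectation,
E[N] = (5/13)·(20/3) + (3/13)·(7) + (5/13)·(41/5) = 22/3.

22/3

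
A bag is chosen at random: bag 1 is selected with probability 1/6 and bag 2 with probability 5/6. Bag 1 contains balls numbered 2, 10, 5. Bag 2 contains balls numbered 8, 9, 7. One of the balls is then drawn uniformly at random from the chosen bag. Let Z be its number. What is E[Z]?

E[Z | bag 1] = (2+10+5)/3 = 17/3.
E[Z | bag 2] = (8+9+7)/3 = 8.
By the law of total expectation,
E[Z] = (1/6)·(17/3) + (5/6)·(8) = 137/18.

137/18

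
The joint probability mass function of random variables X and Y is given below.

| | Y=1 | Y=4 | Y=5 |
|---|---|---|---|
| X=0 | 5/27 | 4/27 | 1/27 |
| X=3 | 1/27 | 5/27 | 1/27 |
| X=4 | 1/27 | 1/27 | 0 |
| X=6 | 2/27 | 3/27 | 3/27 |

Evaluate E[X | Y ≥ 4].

29/9

P(Y ≥ 4) = 2/3.
Σ X·P over the event = 0·(4/27) + 0·(1/27) + 3·(5/27) + 3·(1/27) + 4·(1/27) + 6·(3/27) + 6·(3/27) = 58/27.
E[X | Y ≥ 4] = (58/27) / (2/3) = 29/9.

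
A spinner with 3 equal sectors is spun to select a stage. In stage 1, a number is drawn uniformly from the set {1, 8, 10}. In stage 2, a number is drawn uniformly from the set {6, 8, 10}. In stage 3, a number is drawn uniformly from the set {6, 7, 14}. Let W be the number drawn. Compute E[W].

E[W | stage 1] = (1+8+10)/3 = 19/3.
E[W | stage 2] = (6+8+10)/3 = 8.
E[W | stage 3] = (6+7+14)/3 = 9.
E[W] = (1/3)·(19/3) + (1/3)·(8) + (1/3)·(9) = 70/9.

70/9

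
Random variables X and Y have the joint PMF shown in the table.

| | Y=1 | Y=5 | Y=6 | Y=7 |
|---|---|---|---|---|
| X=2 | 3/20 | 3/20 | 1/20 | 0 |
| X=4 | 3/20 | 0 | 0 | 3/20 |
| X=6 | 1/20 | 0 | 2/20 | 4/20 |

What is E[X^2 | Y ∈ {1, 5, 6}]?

P(Y ∈ {1, 5, 6}) = 13/20.
Σ X^2·P over the event = 4·(3/20) + 4·(3/20) + 4·(1/20) + 16·(3/20) + 36·(1/20) + 36·(2/20) = 46/5.
E[X^2 | Y ∈ {1, 5, 6}] = (46/5) / (13/20) = 184/13.

184/13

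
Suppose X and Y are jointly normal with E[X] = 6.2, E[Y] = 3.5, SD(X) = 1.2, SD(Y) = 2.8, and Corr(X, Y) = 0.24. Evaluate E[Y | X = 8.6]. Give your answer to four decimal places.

The regression of Y on X has slope ρ·σ_Y/σ_X and passes through (μ_X, μ_Y).
E[Y | X=8.6] = 3.5 + (0.24)·(2.8/1.2)·(8.6 − (6.2)) = 3.5 + (0.56)·(2.4) = 4.8440.

4.8440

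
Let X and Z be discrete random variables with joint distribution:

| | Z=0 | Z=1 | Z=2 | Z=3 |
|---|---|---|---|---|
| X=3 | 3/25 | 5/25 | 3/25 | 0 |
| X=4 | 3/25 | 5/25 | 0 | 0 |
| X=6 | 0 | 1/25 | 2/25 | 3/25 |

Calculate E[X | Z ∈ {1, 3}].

59/14

P(Z ∈ {1, 3}) = 14/25.
Σ X·P over the event = 3·(5/25) + 4·(5/25) + 6·(1/25) + 6·(3/25) = 59/25.
E[X | Z ∈ {1, 3}] = (59/25) / (14/25) = 59/14.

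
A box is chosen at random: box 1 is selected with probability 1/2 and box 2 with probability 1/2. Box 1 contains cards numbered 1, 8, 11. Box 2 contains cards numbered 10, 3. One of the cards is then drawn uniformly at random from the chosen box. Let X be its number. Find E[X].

E[X | box 1] = (1+8+11)/3 = 20/3.
E[X | box 2] = (10+3)/2 = 13/2.
E[X] = (1/2)·(20/3) + (1/2)·(13/2) = 79/12.

79/12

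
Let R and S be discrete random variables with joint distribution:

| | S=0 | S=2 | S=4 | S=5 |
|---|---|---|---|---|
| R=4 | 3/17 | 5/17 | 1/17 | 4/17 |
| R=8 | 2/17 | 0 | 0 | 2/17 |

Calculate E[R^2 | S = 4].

P(S = 4) = 1/17.
Σ R^2·P over the event = 16·(1/17) = 16/17.
E[R^2 | S = 4] = (16/17) / (1/17) = 16.

16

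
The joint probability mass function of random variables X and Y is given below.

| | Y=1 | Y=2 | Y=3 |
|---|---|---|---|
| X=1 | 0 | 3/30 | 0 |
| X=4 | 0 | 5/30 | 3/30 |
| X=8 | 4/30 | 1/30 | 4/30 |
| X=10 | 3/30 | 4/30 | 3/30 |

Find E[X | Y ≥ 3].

P(Y ≥ 3) = 1/3.
Σ X·P over the event = 4·(3/30) + 8·(4/30) + 10·(3/30) = 37/15.
E[X | Y ≥ 3] = (37/15) / (1/3) = 37/5.

37/5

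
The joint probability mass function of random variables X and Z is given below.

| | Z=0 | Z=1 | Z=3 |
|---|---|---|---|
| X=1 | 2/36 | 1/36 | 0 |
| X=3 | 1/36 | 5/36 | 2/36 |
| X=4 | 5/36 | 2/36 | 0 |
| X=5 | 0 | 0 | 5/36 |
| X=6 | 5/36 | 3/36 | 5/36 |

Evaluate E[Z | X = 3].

11/8

P(X = 3) = 2/9.
Σ Z·P over the event = 0·(1/36) + 1·(5/36) + 3·(2/36) = 11/36.
E[Z | X = 3] = (11/36) / (2/9) = 11/8.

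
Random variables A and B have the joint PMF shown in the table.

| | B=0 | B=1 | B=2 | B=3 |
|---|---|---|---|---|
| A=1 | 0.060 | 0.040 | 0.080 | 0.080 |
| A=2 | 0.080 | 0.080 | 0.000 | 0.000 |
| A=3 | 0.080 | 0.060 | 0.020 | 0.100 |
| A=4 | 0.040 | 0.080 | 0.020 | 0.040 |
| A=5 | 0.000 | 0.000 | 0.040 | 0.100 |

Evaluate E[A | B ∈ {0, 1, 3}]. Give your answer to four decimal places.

P(B ∈ {0, 1, 3}) = 0.840.
Summing A·P(A=x,B=y) over the conditioning event gives 2.360.
E[A | B ∈ {0, 1, 3}] = (2.360) / (0.840) = 2.8095.

2.8095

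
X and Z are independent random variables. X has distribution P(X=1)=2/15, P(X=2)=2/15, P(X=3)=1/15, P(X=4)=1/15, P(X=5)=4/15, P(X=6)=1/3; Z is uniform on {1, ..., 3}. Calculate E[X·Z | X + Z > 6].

73/6

P(X + Z > 6) = 8/15.
Summing XZ·P(x,y) over outcomes with X + Z > 6 gives 292/45.
E[X·Z | X + Z > 6] = (292/45) / (8/15) = 73/6.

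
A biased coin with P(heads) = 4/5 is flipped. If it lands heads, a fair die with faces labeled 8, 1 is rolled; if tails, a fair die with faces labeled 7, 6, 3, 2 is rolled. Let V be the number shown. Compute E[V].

E[V | heads] = (8+1)/2 = 9/2.
E[V | tails] = (7+6+3+2)/4 = 9/2.
By the law of total expectation,
E[V] = (4/5)·(9/2) + (1/5)·(9/2) = 9/2.

9/2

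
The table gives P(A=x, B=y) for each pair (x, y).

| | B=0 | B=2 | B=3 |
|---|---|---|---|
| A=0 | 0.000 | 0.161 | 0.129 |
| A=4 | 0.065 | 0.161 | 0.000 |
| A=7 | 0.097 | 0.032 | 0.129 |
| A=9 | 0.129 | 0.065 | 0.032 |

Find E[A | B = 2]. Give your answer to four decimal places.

3.4678

P(B = 2) = 0.419.
Summing A·P(A=x,B=y) over the conditioning event gives 1.453.
E[A | B = 2] = (1.453) / (0.419) = 3.4678.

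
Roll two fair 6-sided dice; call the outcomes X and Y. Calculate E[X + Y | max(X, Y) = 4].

P(max(X, Y) = 4) = 7/36.
Summing (X+Y)·P(x,y) over outcomes with max(X, Y) = 4 gives 11/9.
E[X + Y | max(X, Y) = 4] = (11/9) / (7/36) = 44/7.

44/7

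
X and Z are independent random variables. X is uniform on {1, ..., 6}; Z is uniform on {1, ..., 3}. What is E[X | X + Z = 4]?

Outcomes with X + Z = 4: (1,3), (2,2), (3,1), each with probability 1/18.
E[X | X + Z = 4] = (1 + 2 + 3) / 3 = 2.

2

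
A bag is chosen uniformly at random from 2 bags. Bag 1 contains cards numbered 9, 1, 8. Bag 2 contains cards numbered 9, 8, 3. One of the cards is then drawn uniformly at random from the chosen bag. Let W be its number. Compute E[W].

E[W | bag 1] = (9+1+8)/3 = 6.
E[W | bag 2] = (9+8+3)/3 = 20/3.
By the law of total expectation,
E[W] = (1/2)·(6) + (1/2)·(20/3) = 19/3.

19/3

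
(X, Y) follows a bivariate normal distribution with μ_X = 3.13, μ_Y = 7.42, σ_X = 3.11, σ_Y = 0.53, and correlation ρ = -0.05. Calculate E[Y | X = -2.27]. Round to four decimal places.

7.4660

E[Y | X=x] = μ_Y + ρ(σ_Y/σ_X)(x − μ_X) for jointly normal variables.
E[Y | X=-2.27] = 7.42 + (-0.05)·(0.53/3.11)·(-2.27 − (3.13)) = 7.42 + (-0.0085209)·(-5.4) = 7.4660.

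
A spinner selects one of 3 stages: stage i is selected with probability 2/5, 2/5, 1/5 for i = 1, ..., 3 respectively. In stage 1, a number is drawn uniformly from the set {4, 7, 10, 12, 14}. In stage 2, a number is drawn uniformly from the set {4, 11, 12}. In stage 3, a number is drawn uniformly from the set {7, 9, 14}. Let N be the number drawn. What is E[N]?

E[N | stage 1] = (4+7+10+12+14)/5 = 47/5.
E[N | stage 2] = (4+11+12)/3 = 9.
E[N | stage 3] = (7+9+14)/3 = 10.
By the law of total expectation,
E[N] = (2/5)·(47/5) + (2/5)·(9) + (1/5)·(10) = 234/25.

234/25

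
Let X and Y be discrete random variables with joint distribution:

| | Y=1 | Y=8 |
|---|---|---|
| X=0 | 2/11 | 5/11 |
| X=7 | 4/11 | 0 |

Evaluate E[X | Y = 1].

14/3

P(Y = 1) = 6/11.
Σ X·P over the event = 0·(2/11) + 7·(4/11) = 28/11.
E[X | Y = 1] = (28/11) / (6/11) = 14/3.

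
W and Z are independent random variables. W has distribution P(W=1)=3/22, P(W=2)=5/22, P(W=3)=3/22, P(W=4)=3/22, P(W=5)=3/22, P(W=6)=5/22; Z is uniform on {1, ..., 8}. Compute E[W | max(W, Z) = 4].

70/23

P(max(W, Z) = 4) = 23/176.
Summing W·P(x,y) over outcomes with max(W, Z) = 4 gives 35/88.
E[W | max(W, Z) = 4] = (35/88) / (23/176) = 70/23.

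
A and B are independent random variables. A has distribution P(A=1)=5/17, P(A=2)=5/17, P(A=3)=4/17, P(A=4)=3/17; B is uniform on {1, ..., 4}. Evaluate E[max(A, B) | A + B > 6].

4

P(A + B > 6) = 5/34.
Summing max(A,B)·P(x,y) over outcomes with A + B > 6 gives 10/17.
E[max(A, B) | A + B > 6] = (10/17) / (5/34) = 4.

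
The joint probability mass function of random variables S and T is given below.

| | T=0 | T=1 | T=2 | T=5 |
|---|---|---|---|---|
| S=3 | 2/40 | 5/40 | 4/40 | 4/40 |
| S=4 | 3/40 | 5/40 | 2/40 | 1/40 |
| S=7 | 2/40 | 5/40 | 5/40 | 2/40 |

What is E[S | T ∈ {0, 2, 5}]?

P(T ∈ {0, 2, 5}) = 5/8.
Summing S·P(S=x,T=y) over the conditioning event gives 117/40.
E[S | T ∈ {0, 2, 5}] = (117/40) / (5/8) = 117/25.

117/25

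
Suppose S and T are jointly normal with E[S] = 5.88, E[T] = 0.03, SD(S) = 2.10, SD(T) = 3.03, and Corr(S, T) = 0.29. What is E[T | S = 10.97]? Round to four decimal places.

E[T | S=x] = μ_T + ρ(σ_T/σ_S)(x − μ_S) for jointly normal variables.
E[T | S=10.97] = 0.03 + (0.29)·(3.03/2.10)·(10.97 − (5.88)) = 0.03 + (0.41843)·(5.09) = 2.1598.

2.1598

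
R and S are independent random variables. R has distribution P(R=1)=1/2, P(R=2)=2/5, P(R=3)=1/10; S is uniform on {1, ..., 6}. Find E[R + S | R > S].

P(R > S) = 1/10.
Summing (R+S)·P(x,y) over outcomes with R > S gives 7/20.
E[R + S | R > S] = (7/20) / (1/10) = 7/2.

7/2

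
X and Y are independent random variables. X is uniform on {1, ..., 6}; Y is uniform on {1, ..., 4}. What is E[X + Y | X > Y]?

47/7

P(X > Y) = 7/12.
Summing (X+Y)·P(x,y) over outcomes with X > Y gives 47/12.
E[X + Y | X > Y] = (47/12) / (7/12) = 47/7.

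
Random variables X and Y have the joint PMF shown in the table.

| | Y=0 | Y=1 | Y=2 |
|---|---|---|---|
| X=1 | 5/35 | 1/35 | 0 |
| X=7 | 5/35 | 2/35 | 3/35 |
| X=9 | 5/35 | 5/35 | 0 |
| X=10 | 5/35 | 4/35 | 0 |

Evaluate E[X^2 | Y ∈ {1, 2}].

P(Y ∈ {1, 2}) = 3/7.
Σ X^2·P over the event = 1·(1/35) + 49·(2/35) + 49·(3/35) + 81·(5/35) + 100·(4/35) = 1051/35.
E[X^2 | Y ∈ {1, 2}] = (1051/35) / (3/7) = 1051/15.

1051/15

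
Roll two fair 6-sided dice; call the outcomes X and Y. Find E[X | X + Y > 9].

Outcomes with X + Y > 9: (4,6), (5,5), (5,6), (6,4), (6,5), (6,6), each with probability 1/36.
E[X | X + Y > 9] = (4 + 5 + 5 + 6 + 6 + 6) / 6 = 16/3.

16/3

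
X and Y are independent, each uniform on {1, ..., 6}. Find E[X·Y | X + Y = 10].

73/3

Outcomes with X + Y = 10: (4,6), (5,5), (6,4), each with probability 1/36.
E[X·Y | X + Y = 10] = (24 + 25 + 24) / 3 = 73/3.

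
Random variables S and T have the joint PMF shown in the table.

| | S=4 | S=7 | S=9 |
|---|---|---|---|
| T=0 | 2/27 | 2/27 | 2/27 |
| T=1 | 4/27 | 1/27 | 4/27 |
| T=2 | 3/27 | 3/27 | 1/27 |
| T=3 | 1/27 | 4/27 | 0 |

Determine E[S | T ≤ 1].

33/5

P(T ≤ 1) = 5/9.
Σ S·P over the event = 4·(2/27) + 4·(4/27) + 7·(2/27) + 7·(1/27) + 9·(2/27) + 9·(4/27) = 11/3.
E[S | T ≤ 1] = (11/3) / (5/9) = 33/5.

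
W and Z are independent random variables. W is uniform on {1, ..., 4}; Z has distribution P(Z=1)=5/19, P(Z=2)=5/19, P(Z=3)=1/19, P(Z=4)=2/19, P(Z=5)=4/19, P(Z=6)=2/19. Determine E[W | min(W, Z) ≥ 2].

3

P(min(W, Z) ≥ 2) = 21/38.
Summing W·P(x,y) over outcomes with min(W, Z) ≥ 2 gives 63/38.
E[W | min(W, Z) ≥ 2] = (63/38) / (21/38) = 3.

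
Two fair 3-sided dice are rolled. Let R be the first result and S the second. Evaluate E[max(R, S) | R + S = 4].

Outcomes with R + S = 4: (1,3), (2,2), (3,1), each with probability 1/9.
E[max(R, S) | R + S = 4] = (3 + 2 + 3) / 3 = 8/3.

8/3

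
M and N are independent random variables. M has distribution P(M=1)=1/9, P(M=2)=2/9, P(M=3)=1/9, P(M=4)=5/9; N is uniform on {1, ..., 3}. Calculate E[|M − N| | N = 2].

P(N = 2) = 1/3.
Summing |M−N|·P(x,y) over outcomes with N = 2 gives 4/9.
E[|M − N| | N = 2] = (4/9) / (1/3) = 4/3.

4/3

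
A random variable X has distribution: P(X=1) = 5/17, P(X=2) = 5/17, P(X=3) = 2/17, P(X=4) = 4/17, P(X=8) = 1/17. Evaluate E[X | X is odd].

P(X is odd) = 7/17.
Σ over the event: 1·5/17 + 3·2/17 = 11/17.
E[X | X is odd] = (11/17) / (7/17) = 11/7.

11/7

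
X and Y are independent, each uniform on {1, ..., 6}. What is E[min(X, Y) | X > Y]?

P(X > Y) = 5/12.
Summing min(X,Y)·P(x,y) over outcomes with X > Y gives 35/36.
E[min(X, Y) | X > Y] = (35/36) / (5/12) = 7/3.

7/3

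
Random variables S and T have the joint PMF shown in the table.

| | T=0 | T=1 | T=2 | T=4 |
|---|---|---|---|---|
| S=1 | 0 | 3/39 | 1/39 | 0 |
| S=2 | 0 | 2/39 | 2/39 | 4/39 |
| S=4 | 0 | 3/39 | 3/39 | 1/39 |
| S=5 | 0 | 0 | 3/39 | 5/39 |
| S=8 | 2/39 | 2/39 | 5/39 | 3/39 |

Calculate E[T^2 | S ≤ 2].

27/4

P(S ≤ 2) = 4/13.
Σ T^2·P over the event = 1·(3/39) + 4·(1/39) + 1·(2/39) + 4·(2/39) + 16·(4/39) = 27/13.
E[T^2 | S ≤ 2] = (27/13) / (4/13) = 27/4.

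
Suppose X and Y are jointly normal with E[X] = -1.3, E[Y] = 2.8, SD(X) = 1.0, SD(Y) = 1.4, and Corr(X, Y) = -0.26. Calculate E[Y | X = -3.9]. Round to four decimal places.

3.7464

The regression of Y on X has slope ρ·σ_Y/σ_X and passes through (μ_X, μ_Y).
E[Y | X=-3.9] = 2.8 + (-0.26)·(1.4/1.0)·(-3.9 − (-1.3)) = 2.8 + (-0.364)·(-2.6) = 3.7464.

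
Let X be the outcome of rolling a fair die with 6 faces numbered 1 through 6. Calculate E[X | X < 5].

Given X < 5, X is equally likely to be any of {1, 2, 3, 4}.
E[X | X < 5] = (1 + 2 + 3 + 4) / 4 = 5/2.

5/2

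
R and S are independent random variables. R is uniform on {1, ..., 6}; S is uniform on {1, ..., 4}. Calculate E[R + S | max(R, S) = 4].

44/7

Outcomes with max(R, S) = 4: (1,4), (2,4), (3,4), (4,1), (4,2), (4,3), (4,4), each with probability 1/24.
E[R + S | max(R, S) = 4] = (5 + 6 + 7 + 5 + 6 + 7 + 8) / 7 = 44/7.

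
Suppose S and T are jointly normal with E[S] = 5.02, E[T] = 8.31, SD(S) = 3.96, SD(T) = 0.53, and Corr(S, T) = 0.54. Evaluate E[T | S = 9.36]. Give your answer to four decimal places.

8.6237

For a bivariate normal, E[T | S=x] = μ_T + ρ·(σ_T/σ_S)·(x − μ_S).
E[T | S=9.36] = 8.31 + (0.54)·(0.53/3.96)·(9.36 − (5.02)) = 8.31 + (0.072273)·(4.34) = 8.6237.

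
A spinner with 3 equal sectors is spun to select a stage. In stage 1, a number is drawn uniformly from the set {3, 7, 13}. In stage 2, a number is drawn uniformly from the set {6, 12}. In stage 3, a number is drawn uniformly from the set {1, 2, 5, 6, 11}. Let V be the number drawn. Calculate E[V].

65/9

E[V | stage 1] = (3+7+13)/3 = 23/3.
E[V | stage 2] = (6+12)/2 = 9.
E[V | stage 3] = (1+2+5+6+11)/5 = 5.
By the law of total expectation,
E[V] = (1/3)·(23/3) + (1/3)·(9) + (1/3)·(5) = 65/9.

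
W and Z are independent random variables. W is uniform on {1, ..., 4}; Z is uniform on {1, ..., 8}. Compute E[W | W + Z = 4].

2

P(W + Z = 4) = 3/32.
Summing W·P(x,y) over outcomes with W + Z = 4 gives 3/16.
E[W | W + Z = 4] = (3/16) / (3/32) = 2.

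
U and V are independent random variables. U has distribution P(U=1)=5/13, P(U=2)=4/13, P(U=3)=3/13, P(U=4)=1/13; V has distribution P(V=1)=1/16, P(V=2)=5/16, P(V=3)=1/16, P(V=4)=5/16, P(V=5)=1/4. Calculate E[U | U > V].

90/29

P(U > V) = 29/208.
Summing U·P(x,y) over outcomes with U > V gives 45/104.
E[U | U > V] = (45/104) / (29/208) = 90/29.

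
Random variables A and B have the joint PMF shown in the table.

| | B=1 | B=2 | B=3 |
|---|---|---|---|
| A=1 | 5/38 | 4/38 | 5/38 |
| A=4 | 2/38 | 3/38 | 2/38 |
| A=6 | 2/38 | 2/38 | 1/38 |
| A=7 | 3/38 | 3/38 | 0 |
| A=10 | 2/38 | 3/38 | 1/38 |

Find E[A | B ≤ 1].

33/7

P(B ≤ 1) = 7/19.
Σ A·P over the event = 1·(5/38) + 4·(2/38) + 6·(2/38) + 7·(3/38) + 10·(2/38) = 33/19.
E[A | B ≤ 1] = (33/19) / (7/19) = 33/7.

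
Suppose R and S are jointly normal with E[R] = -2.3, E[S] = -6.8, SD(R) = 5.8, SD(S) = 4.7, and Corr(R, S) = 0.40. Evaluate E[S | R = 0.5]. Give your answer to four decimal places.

E[S | R=x] = μ_S + ρ(σ_S/σ_R)(x − μ_R) for jointly normal variables.
E[S | R=0.5] = -6.8 + (0.40)·(4.7/5.8)·(0.5 − (-2.3)) = -6.8 + (0.32414)·(2.8) = -5.8924.

-5.8924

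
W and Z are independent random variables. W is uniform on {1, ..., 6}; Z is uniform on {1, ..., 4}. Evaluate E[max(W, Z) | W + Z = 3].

2

P(W + Z = 3) = 1/12.
Summing max(W,Z)·P(x,y) over outcomes with W + Z = 3 gives 1/6.
E[max(W, Z) | W + Z = 3] = (1/6) / (1/12) = 2.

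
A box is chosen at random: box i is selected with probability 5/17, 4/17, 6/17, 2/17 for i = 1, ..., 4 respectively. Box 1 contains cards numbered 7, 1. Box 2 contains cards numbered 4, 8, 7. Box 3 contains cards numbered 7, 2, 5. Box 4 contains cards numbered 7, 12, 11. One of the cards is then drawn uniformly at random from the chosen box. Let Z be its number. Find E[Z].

E[Z | box 1] = (7+1)/2 = 4.
E[Z | box 2] = (4+8+7)/3 = 19/3.
E[Z | box 3] = (7+2+5)/3 = 14/3.
E[Z | box 4] = (7+12+11)/3 = 10.
E[Z] = (5/17)·(4) + (4/17)·(19/3) + (6/17)·(14/3) + (2/17)·(10) = 280/51.

280/51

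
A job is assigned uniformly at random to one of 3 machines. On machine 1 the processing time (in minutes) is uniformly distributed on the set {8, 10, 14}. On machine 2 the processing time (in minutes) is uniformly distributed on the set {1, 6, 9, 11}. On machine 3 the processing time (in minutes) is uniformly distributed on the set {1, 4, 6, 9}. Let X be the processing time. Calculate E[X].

E[X | machine 1] = (8+10+14)/3 = 32/3.
E[X | machine 2] = (1+6+9+11)/4 = 27/4.
E[X | machine 3] = (1+4+6+9)/4 = 5.
E[X] = (1/3)·(32/3) + (1/3)·(27/4) + (1/3)·(5) = 269/36.

269/36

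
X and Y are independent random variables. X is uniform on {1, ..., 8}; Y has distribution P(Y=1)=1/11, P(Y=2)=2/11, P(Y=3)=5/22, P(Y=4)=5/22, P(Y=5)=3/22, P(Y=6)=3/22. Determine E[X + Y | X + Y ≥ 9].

413/39

P(X + Y ≥ 9) = 39/88.
Summing (X+Y)·P(x,y) over outcomes with X + Y ≥ 9 gives 413/88.
E[X + Y | X + Y ≥ 9] = (413/88) / (39/88) = 413/39.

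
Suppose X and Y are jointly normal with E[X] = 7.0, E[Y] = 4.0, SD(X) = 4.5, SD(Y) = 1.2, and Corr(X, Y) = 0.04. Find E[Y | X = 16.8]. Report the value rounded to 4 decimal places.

4.1045

E[Y | X=x] = μ_Y + ρ(σ_Y/σ_X)(x − μ_X) for jointly normal variables.
E[Y | X=16.8] = 4.0 + (0.04)·(1.2/4.5)·(16.8 − (7.0)) = 4.0 + (0.010667)·(9.8) = 4.1045.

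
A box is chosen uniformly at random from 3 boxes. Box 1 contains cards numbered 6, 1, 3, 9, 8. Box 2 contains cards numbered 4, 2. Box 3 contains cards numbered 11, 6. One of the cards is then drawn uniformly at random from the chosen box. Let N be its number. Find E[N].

E[N | box 1] = (6+1+3+9+8)/5 = 27/5.
E[N | box 2] = (4+2)/2 = 3.
E[N | box 3] = (11+6)/2 = 17/2.
E[N] = (1/3)·(27/5) + (1/3)·(3) + (1/3)·(17/2) = 169/30.

169/30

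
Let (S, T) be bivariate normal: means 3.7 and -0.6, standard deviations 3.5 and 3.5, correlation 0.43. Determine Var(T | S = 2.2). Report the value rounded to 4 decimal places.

9.9850

For a bivariate normal, Var(T | S=x) = σ_T²(1 − ρ²).
Var(T | S=2.2) = (3.5)²·(1 − (0.43)²) = 12.25·0.8151 = 9.9850.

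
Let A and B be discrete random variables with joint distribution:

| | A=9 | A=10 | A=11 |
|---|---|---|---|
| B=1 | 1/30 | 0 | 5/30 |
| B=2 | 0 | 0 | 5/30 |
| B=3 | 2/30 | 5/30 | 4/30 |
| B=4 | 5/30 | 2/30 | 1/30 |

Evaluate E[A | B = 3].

112/11

P(B = 3) = 11/30.
Σ A·P over the event = 9·(2/30) + 10·(5/30) + 11·(4/30) = 56/15.
E[A | B = 3] = (56/15) / (11/30) = 112/11.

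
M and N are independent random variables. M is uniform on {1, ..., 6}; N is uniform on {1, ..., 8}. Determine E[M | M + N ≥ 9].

P(M + N ≥ 9) = 7/16.
Summing M·P(x,y) over outcomes with M + N ≥ 9 gives 91/48.
E[M | M + N ≥ 9] = (91/48) / (7/16) = 13/3.

13/3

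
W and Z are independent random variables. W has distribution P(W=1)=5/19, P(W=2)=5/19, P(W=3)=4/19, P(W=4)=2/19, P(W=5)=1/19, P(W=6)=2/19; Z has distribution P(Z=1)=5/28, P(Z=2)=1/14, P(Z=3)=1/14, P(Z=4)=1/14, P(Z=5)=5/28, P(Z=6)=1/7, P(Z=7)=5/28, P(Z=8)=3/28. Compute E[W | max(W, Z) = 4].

71/25

P(max(W, Z) = 4) = 25/266.
Summing W·P(x,y) over outcomes with max(W, Z) = 4 gives 71/266.
E[W | max(W, Z) = 4] = (71/266) / (25/266) = 71/25.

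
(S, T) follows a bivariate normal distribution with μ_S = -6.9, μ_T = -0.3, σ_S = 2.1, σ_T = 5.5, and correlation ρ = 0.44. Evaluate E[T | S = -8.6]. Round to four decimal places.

-2.2590

E[T | S=x] = μ_T + ρ(σ_T/σ_S)(x − μ_S) for jointly normal variables.
E[T | S=-8.6] = -0.3 + (0.44)·(5.5/2.1)·(-8.6 − (-6.9)) = -0.3 + (1.15238)·(-1.7) = -2.2590.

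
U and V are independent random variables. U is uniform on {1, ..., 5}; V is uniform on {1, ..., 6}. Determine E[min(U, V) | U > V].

Outcomes with U > V: (2,1), (3,1), (3,2), (4,1), (4,2), (4,3), (5,1), (5,2), (5,3), (5,4), each with probability 1/30.
E[min(U, V) | U > V] = (1 + 1 + 2 + 1 + 2 + 3 + 1 + 2 + 3 + 4) / 10 = 2.

2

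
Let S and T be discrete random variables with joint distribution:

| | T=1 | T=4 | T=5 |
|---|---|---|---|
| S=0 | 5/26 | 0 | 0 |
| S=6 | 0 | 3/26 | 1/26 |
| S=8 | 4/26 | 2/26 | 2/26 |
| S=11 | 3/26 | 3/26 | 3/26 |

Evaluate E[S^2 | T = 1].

P(T = 1) = 6/13.
Summing S^2·P(S=x,T=y) over the conditioning event gives 619/26.
E[S^2 | T = 1] = (619/26) / (6/13) = 619/12.

619/12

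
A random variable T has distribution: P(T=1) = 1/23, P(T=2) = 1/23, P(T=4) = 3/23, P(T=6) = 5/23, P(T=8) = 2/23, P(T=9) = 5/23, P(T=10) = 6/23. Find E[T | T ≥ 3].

P(T ≥ 3) = 21/23.
Σ over the event: 4·3/23 + 6·5/23 + 8·2/23 + 9·5/23 + 10·6/23 = 163/23.
E[T | T ≥ 3] = (163/23) / (21/23) = 163/21.

163/21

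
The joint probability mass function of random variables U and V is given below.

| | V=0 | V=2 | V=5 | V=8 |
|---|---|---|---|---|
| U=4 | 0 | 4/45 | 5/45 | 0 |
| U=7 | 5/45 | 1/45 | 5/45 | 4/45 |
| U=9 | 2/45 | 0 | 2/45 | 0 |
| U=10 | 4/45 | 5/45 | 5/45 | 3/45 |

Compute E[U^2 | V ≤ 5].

P(V ≤ 5) = 38/45.
Summing U^2·P(U=x,V=y) over the conditioning event gives 2407/45.
E[U^2 | V ≤ 5] = (2407/45) / (38/45) = 2407/38.

2407/38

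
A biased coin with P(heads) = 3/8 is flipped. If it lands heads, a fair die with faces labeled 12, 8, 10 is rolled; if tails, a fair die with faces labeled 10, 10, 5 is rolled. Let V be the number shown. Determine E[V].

215/24

E[V | heads] = (12+8+10)/3 = 10.
E[V | tails] = (10+10+5)/3 = 25/3.
By the law of total expectation,
E[V] = (3/8)·(10) + (5/8)·(25/3) = 215/24.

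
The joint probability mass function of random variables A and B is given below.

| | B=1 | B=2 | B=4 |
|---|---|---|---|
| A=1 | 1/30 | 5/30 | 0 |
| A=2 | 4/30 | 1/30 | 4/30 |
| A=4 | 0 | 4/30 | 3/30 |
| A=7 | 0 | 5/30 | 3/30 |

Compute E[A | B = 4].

P(B = 4) = 1/3.
Σ A·P over the event = 2·(4/30) + 4·(3/30) + 7·(3/30) = 41/30.
E[A | B = 4] = (41/30) / (1/3) = 41/10.

41/10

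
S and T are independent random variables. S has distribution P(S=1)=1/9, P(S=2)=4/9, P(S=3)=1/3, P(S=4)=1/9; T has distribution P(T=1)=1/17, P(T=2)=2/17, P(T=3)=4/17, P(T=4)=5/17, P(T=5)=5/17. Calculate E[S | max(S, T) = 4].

P(max(S, T) = 4) = 52/153.
Summing S·P(x,y) over outcomes with max(S, T) = 4 gives 46/51.
E[S | max(S, T) = 4] = (46/51) / (52/153) = 69/26.

69/26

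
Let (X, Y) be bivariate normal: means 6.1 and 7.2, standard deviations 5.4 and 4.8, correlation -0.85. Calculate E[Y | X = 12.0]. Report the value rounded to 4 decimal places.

2.7422

The regression of Y on X has slope ρ·σ_Y/σ_X and passes through (μ_X, μ_Y).
E[Y | X=12.0] = 7.2 + (-0.85)·(4.8/5.4)·(12.0 − (6.1)) = 7.2 + (-0.75556)·(5.9) = 2.7422.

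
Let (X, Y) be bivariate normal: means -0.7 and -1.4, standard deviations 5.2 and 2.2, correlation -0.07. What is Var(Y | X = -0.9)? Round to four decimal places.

4.8163

The conditional variance in a bivariate normal is σ_Y²(1 − ρ²), independent of x.
Var(Y | X=-0.9) = (2.2)²·(1 − (-0.07)²) = 4.84·0.9951 = 4.8163.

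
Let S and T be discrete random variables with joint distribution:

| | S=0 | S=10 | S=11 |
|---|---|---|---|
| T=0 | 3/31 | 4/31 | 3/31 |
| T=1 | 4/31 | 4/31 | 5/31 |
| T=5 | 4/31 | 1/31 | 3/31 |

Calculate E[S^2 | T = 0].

763/10

P(T = 0) = 10/31.
Σ S^2·P over the event = 0·(3/31) + 100·(4/31) + 121·(3/31) = 763/31.
E[S^2 | T = 0] = (763/31) / (10/31) = 763/10.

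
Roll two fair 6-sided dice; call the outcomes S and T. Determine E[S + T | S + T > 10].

34/3

Outcomes with S + T > 10: (5,6), (6,5), (6,6), each with probability 1/36.
E[S + T | S + T > 10] = (11 + 11 + 12) / 3 = 34/3.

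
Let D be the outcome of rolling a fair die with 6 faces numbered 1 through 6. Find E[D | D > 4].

11/2

Given D > 4, D is equally likely to be any of {5, 6}.
E[D | D > 4] = (5 + 6) / 2 = 11/2.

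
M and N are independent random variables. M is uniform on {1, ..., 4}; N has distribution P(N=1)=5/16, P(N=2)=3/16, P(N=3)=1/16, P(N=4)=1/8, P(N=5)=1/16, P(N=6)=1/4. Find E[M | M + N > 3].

142/51

P(M + N > 3) = 51/64.
Summing M·P(x,y) over outcomes with M + N > 3 gives 71/32.
E[M | M + N > 3] = (71/32) / (51/64) = 142/51.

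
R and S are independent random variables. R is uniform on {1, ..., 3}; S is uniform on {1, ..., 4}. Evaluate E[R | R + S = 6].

5/2

Outcomes with R + S = 6: (2,4), (3,3), each with probability 1/12.
E[R | R + S = 6] = (2 + 3) / 2 = 5/2.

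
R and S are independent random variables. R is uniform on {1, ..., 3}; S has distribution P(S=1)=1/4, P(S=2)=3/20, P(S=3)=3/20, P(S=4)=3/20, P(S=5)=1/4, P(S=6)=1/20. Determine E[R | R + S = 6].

20/11

P(R + S = 6) = 11/60.
Summing R·P(x,y) over outcomes with R + S = 6 gives 1/3.
E[R | R + S = 6] = (1/3) / (11/60) = 20/11.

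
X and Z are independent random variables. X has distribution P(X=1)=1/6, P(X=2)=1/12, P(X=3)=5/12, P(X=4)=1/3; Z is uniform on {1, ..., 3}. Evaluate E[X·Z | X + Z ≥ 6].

P(X + Z ≥ 6) = 13/36.
Summing XZ·P(x,y) over outcomes with X + Z ≥ 6 gives 125/36.
E[X·Z | X + Z ≥ 6] = (125/36) / (13/36) = 125/13.

125/13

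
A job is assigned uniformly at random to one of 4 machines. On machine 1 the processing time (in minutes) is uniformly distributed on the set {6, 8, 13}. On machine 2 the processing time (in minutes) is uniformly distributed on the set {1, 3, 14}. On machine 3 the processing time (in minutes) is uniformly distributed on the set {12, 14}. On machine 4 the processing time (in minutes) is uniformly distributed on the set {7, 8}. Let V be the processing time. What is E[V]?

71/8

E[V | machine 1] = (6+8+13)/3 = 9.
E[V | machine 2] = (1+3+14)/3 = 6.
E[V | machine 3] = (12+14)/2 = 13.
E[V | machine 4] = (7+8)/2 = 15/2.
By the law of total expectation,
E[V] = (1/4)·(9) + (1/4)·(6) + (1/4)·(13) + (1/4)·(15/2) = 71/8.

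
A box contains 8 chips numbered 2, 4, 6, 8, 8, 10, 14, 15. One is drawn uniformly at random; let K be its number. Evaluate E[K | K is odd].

P(K is odd) = 1/8.
Σ over the event: 15·1/8 = 15/8.
E[K | K is odd] = (15/8) / (1/8) = 15.

15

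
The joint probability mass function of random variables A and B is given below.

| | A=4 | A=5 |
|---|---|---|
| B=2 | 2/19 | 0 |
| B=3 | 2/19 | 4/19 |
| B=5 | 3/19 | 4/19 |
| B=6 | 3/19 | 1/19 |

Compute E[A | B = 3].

14/3

P(B = 3) = 6/19.
Σ A·P over the event = 4·(2/19) + 5·(4/19) = 28/19.
E[A | B = 3] = (28/19) / (6/19) = 14/3.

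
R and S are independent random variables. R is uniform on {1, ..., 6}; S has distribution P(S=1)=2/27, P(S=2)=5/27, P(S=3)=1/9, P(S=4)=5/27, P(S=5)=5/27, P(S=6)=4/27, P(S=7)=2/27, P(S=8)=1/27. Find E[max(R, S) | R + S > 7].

P(R + S > 7) = 14/27.
Summing max(R,S)·P(x,y) over outcomes with R + S > 7 gives 55/18.
E[max(R, S) | R + S > 7] = (55/18) / (14/27) = 165/28.

165/28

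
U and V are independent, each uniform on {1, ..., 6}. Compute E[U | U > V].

P(U > V) = 5/12.
Summing U·P(x,y) over outcomes with U > V gives 35/18.
E[U | U > V] = (35/18) / (5/12) = 14/3.

14/3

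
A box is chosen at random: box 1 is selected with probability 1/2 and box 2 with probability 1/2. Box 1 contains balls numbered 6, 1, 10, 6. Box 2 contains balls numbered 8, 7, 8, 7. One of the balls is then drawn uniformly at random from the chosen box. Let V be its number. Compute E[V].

53/8

E[V | box 1] = (6+1+10+6)/4 = 23/4.
E[V | box 2] = (8+7+8+7)/4 = 15/2.
E[V] = (1/2)·(23/4) + (1/2)·(15/2) = 53/8.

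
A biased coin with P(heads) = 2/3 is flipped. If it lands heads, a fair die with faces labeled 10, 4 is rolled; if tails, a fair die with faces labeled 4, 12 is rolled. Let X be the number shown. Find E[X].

E[X | heads] = (10+4)/2 = 7.
E[X | tails] = (4+12)/2 = 8.
E[X] = (2/3)·(7) + (1/3)·(8) = 22/3.

22/3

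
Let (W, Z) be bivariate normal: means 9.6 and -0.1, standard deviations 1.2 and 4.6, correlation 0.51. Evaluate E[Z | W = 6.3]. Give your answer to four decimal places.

-6.5515

For a bivariate normal, E[Z | W=x] = μ_Z + ρ·(σ_Z/σ_W)·(x − μ_W).
E[Z | W=6.3] = -0.1 + (0.51)·(4.6/1.2)·(6.3 − (9.6)) = -0.1 + (1.955)·(-3.3) = -6.5515.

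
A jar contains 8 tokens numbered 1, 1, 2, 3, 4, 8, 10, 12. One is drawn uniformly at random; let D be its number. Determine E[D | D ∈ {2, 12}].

7

P(D ∈ {2, 12}) = 1/4.
Σ over the event: 2·1/8 + 12·1/8 = 7/4.
E[D | D ∈ {2, 12}] = (7/4) / (1/4) = 7.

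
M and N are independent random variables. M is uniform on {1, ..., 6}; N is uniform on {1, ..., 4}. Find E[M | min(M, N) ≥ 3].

9/2

Outcomes with min(M, N) ≥ 3: (3,3), (3,4), (4,3), (4,4), (5,3), (5,4), (6,3), (6,4), each with probability 1/24.
E[M | min(M, N) ≥ 3] = (3 + 3 + 4 + 4 + 5 + 5 + 6 + 6) / 8 = 9/2.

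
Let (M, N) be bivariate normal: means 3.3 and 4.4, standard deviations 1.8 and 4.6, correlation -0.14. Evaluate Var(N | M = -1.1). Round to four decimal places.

20.7453

Var(N | M=x) = (1 − ρ²)·σ_N².
Var(N | M=-1.1) = (4.6)²·(1 − (-0.14)²) = 21.16·0.9804 = 20.7453.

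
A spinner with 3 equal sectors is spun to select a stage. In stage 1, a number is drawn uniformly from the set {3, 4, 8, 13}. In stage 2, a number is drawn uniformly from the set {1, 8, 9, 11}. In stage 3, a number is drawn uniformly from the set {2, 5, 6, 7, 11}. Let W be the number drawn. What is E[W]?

E[W | stage 1] = (3+4+8+13)/4 = 7.
E[W | stage 2] = (1+8+9+11)/4 = 29/4.
E[W | stage 3] = (2+5+6+7+11)/5 = 31/5.
E[W] = (1/3)·(7) + (1/3)·(29/4) + (1/3)·(31/5) = 409/60.

409/60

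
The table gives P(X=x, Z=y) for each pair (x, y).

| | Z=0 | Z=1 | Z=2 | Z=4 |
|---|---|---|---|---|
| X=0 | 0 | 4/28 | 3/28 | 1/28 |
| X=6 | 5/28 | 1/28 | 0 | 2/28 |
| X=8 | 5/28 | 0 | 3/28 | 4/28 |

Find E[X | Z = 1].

6/5

P(Z = 1) = 5/28.
Σ X·P over the event = 0·(4/28) + 6·(1/28) = 3/14.
E[X | Z = 1] = (3/14) / (5/28) = 6/5.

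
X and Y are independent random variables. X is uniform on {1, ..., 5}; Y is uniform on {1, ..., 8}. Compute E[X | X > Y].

4

Outcomes with X > Y: (2,1), (3,1), (3,2), (4,1), (4,2), (4,3), (5,1), (5,2), (5,3), (5,4), each with probability 1/40.
E[X | X > Y] = (2 + 3 + 3 + 4 + 4 + 4 + 5 + 5 + 5 + 5) / 10 = 4.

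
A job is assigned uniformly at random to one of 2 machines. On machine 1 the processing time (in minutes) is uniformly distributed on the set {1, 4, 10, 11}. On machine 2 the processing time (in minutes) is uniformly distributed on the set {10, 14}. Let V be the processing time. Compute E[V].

37/4

E[V | machine 1] = (1+4+10+11)/4 = 13/2.
E[V | machine 2] = (10+14)/2 = 12.
E[V] = (1/2)·(13/2) + (1/2)·(12) = 37/4.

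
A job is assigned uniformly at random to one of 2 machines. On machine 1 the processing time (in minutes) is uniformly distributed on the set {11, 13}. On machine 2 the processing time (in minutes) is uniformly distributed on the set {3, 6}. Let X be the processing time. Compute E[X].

E[X | machine 1] = (11+13)/2 = 12.
E[X | machine 2] = (3+6)/2 = 9/2.
By the law of total expectation,
E[X] = (1/2)·(12) + (1/2)·(9/2) = 33/4.

33/4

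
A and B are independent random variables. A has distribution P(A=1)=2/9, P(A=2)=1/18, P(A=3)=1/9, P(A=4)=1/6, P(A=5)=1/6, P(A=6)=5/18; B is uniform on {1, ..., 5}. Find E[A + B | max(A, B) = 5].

P(max(A, B) = 5) = 5/18.
Summing (A+B)·P(x,y) over outcomes with max(A, B) = 5 gives 97/45.
E[A + B | max(A, B) = 5] = (97/45) / (5/18) = 194/25.

194/25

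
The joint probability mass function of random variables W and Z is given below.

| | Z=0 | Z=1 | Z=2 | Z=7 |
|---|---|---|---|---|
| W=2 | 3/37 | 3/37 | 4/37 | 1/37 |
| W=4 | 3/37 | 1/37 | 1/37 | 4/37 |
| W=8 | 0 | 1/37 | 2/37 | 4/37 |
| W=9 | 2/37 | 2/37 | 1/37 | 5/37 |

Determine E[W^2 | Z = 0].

111/4

P(Z = 0) = 8/37.
Σ W^2·P over the event = 4·(3/37) + 16·(3/37) + 81·(2/37) = 6.
E[W^2 | Z = 0] = (6) / (8/37) = 111/4.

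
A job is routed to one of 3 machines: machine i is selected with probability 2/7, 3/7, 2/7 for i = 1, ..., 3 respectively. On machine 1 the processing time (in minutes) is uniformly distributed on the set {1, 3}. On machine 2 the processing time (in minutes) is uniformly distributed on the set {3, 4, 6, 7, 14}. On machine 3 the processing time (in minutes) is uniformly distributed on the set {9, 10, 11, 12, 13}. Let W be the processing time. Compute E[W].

232/35

E[W | machine 1] = (1+3)/2 = 2.
E[W | machine 2] = (3+4+6+7+14)/5 = 34/5.
E[W | machine 3] = (9+10+11+12+13)/5 = 11.
E[W] = (2/7)·(2) + (3/7)·(34/5) + (2/7)·(11) = 232/35.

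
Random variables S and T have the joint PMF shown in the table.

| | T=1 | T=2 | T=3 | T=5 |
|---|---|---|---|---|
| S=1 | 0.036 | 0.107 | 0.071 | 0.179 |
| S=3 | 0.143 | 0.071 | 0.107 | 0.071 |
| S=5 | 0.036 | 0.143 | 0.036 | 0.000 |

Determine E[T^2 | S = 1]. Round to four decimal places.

P(S = 1) = 0.393.
Σ T^2·P over the event = 1·(0.036) + 4·(0.107) + 9·(0.071) + 25·(0.179) = 5.578.
E[T^2 | S = 1] = (5.578) / (0.393) = 14.1934.

14.1934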